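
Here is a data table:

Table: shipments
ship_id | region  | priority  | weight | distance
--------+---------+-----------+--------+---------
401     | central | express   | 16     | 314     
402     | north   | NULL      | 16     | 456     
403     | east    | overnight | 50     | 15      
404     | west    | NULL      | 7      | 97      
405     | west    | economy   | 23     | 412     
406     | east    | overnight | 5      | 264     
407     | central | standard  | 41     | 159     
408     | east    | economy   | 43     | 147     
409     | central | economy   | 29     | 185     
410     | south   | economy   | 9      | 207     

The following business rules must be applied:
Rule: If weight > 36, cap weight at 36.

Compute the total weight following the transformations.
213

Step 1: 3 records have weight > 36
Step 2: These records originally summed to 134
Step 3: After capping: 3 × 36 = 108
Step 4: Unaffected records sum: 105
Step 5: Final sum = 108 + 105 = 213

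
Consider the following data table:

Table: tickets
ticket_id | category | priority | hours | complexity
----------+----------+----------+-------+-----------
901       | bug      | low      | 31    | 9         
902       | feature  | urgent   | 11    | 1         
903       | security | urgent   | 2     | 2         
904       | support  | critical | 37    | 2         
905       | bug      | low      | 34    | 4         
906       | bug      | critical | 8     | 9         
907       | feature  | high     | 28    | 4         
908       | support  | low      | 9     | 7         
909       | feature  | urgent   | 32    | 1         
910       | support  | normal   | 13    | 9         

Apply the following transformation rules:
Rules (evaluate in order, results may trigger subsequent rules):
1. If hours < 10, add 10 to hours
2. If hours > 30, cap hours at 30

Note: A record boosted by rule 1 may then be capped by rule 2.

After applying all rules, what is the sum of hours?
221

Step 1: Apply rule 1 to records with hours < 10
  - 3 records get bonus of 10
  - Of these, 0 records then exceed 30 and get capped
Step 2: Apply rule 2 to records with hours > 30
  - 4 records (original) are capped
Step 3: Calculate final sum = 221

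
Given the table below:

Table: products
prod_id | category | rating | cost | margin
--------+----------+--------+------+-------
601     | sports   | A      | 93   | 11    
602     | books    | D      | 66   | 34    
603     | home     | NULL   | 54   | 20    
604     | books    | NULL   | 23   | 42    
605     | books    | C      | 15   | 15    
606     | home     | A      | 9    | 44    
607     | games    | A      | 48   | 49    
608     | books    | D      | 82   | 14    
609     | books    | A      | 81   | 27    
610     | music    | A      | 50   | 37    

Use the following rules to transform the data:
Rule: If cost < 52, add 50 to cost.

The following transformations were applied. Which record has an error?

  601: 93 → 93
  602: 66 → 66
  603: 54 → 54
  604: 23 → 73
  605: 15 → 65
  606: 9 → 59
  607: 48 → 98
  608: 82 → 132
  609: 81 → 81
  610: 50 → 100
Record 608 has an error. The correct transformed value should be 82, not 132.

Step 1: Check each record against the rule
Step 2: Record 608 has cost = 82
Step 3: Since 82 >= 52, the bonus should not have been applied
Step 4: Correct value = 82, but claimed value = 132
Conclusion: Record 608 has the error.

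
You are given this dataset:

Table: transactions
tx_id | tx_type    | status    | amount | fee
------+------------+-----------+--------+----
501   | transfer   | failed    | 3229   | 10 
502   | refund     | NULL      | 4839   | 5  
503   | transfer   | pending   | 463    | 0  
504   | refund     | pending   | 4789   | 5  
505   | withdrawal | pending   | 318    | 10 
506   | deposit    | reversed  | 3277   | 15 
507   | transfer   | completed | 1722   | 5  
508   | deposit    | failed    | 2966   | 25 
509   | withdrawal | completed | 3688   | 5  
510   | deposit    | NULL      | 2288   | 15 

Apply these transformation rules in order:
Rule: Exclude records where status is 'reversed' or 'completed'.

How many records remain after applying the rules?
7

Step 1: Count records to exclude
  - 1 (reversed) + 2 (completed) = 3 records
Step 2: Total records: 10
Step 3: Remaining = 10 - 3 = 7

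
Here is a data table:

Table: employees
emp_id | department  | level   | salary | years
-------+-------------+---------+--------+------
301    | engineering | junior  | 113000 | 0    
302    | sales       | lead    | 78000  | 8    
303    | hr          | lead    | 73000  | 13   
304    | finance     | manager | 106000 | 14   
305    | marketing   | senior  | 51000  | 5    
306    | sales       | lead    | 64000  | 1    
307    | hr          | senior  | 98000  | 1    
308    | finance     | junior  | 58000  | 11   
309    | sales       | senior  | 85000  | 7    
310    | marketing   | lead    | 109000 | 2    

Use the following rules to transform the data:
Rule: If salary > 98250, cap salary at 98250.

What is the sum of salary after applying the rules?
801750

Step 1: 3 records have salary > 98250
Step 2: These records originally summed to 328000
Step 3: After capping: 3 × 98250 = 294750
Step 4: Unaffected records sum: 507000
Step 5: Final sum = 294750 + 507000 = 801750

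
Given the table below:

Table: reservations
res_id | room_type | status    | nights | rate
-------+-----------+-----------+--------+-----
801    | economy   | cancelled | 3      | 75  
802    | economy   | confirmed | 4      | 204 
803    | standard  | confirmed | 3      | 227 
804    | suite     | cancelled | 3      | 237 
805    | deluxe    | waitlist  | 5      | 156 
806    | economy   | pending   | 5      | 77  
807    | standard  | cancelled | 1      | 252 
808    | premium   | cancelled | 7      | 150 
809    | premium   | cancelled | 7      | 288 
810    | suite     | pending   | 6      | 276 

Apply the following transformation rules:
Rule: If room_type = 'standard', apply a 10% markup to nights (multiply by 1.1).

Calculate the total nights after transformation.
44.4

Step 1: Records with room_type = 'standard' have total nights = 4
Step 2: Apply multiplier: 4 × 1.1 = 4.4
Step 3: Other records total: 40
Step 4: Final sum = 4.4 + 40 = 44.4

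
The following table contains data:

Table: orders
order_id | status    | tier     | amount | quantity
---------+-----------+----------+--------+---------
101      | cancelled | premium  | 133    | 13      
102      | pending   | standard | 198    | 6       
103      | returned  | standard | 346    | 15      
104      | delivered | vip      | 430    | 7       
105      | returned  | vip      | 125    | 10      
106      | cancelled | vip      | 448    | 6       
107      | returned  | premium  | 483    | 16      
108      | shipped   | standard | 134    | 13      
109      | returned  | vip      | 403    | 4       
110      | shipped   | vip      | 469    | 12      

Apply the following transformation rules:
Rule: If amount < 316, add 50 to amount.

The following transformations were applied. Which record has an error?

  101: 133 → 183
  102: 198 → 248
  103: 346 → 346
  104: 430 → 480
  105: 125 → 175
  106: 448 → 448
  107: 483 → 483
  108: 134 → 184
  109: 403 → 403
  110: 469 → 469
Record 104 has an error. The correct transformed value should be 430, not 480.

Step 1: Check each record against the rule
Step 2: Record 104 has amount = 430
Step 3: Since 430 >= 316, the bonus should not have been applied
Step 4: Correct value = 430, but claimed value = 480
Conclusion: Record 104 has the error.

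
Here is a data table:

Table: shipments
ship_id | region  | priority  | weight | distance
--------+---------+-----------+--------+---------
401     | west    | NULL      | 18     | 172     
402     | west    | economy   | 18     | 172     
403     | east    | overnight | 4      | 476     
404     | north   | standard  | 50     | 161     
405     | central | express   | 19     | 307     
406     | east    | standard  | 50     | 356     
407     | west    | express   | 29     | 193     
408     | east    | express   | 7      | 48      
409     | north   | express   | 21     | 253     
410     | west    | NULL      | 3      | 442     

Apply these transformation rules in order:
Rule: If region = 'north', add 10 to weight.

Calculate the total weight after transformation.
239

Step 1: Count records where region = 'north': 2
Step 2: Total bonus added: 2 × 10 = 20
Step 3: Original sum of weight: 219
Step 4: Final sum = 219 + 20 = 239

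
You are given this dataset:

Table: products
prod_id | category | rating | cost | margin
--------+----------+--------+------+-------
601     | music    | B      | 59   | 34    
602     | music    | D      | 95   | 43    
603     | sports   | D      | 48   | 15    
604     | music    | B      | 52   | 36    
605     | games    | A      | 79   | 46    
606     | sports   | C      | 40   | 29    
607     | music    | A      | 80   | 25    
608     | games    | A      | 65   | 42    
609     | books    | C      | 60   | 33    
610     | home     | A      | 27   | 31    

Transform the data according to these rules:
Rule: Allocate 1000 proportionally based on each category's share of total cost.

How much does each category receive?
books: 99.17, games: 238.02, home: 44.63, music: 472.73, sports: 145.45

Step 1: Calculate total cost = 605
Step 2: Calculate each category's proportion:
  books: 60/605 = 9.92% → 99.17
  games: 144/605 = 23.80% → 238.02
  home: 27/605 = 4.46% → 44.63
  music: 286/605 = 47.27% → 472.73
  sports: 88/605 = 14.55% → 145.45
Step 3: Verify: sum of allocations ≈ 1000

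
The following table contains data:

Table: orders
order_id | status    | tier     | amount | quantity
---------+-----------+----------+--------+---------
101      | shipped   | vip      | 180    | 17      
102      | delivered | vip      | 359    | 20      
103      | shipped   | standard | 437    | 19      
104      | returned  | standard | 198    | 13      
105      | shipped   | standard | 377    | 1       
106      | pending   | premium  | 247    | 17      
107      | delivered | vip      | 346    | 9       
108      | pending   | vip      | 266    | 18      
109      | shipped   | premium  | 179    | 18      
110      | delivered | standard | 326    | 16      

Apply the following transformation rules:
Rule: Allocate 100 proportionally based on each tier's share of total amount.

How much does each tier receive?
premium: 14.61, standard: 45.9, vip: 39.49

Step 1: Calculate total amount = 2915
Step 2: Calculate each tier's proportion:
  premium: 426/2915 = 14.61% → 14.61
  standard: 1338/2915 = 45.90% → 45.9
  vip: 1151/2915 = 39.49% → 39.49
Step 3: Verify: sum of allocations ≈ 100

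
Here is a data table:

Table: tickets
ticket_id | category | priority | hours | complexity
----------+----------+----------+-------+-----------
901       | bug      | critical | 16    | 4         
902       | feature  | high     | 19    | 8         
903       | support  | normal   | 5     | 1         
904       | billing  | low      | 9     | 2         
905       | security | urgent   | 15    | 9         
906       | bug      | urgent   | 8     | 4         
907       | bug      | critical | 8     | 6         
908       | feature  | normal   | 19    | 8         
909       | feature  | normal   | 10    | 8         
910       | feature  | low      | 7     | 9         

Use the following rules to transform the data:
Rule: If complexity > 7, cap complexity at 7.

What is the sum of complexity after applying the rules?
52

Step 1: 5 records have complexity > 7
Step 2: These records originally summed to 42
Step 3: After capping: 5 × 7 = 35
Step 4: Unaffected records sum: 17
Step 5: Final sum = 35 + 17 = 52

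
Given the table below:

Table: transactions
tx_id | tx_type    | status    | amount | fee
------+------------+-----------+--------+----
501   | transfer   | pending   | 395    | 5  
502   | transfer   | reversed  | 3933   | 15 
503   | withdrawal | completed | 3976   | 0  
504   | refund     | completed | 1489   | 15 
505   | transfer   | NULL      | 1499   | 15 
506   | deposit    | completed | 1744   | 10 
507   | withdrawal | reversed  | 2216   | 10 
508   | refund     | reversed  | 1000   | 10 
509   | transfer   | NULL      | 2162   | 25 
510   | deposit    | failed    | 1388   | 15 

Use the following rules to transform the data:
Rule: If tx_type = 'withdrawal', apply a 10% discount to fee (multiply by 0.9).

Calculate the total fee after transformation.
119.0

Step 1: Records with tx_type = 'withdrawal' have total fee = 10
Step 2: Apply multiplier: 10 × 0.9 = 9.0
Step 3: Other records total: 110
Step 4: Final sum = 9.0 + 110 = 119.0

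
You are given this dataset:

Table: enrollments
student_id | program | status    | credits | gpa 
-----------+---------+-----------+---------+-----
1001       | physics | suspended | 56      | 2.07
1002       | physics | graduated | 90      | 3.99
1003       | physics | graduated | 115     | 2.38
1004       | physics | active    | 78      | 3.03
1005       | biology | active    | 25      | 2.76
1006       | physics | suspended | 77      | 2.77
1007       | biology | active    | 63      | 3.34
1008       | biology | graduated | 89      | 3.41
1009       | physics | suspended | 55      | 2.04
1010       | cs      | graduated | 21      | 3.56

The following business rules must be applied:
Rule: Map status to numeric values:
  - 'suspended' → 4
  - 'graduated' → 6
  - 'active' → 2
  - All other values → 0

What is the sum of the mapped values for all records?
42

Step 1: Apply mapping to each record
Step 2: Count by status:
  'suspended': 3 records × 4 = 12
  'graduated': 4 records × 6 = 24
  'active': 3 records × 2 = 6
Step 3: Sum all mapped values = 42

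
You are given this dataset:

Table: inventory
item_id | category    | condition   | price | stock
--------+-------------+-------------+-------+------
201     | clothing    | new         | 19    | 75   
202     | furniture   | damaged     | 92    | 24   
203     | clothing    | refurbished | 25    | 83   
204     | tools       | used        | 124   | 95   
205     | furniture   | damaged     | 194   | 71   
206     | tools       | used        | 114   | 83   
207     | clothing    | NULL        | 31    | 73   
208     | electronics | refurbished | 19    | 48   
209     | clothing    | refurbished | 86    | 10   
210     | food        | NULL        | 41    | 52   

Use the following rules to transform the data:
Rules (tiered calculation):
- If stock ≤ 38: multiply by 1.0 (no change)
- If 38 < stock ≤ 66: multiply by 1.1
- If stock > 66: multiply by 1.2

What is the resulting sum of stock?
720.0

Step 1: Tier 1 (stock ≤ 38): 2 records, sum = 34 × 1.0 = 34.0
Step 2: Tier 2 (38 < stock ≤ 66): 2 records, sum = 100 × 1.1 = 110.0
Step 3: Tier 3 (stock > 66): 6 records, sum = 480 × 1.2 = 576.0
Step 4: Final sum = 34.0 + 110.0 + 576.0 = 720.0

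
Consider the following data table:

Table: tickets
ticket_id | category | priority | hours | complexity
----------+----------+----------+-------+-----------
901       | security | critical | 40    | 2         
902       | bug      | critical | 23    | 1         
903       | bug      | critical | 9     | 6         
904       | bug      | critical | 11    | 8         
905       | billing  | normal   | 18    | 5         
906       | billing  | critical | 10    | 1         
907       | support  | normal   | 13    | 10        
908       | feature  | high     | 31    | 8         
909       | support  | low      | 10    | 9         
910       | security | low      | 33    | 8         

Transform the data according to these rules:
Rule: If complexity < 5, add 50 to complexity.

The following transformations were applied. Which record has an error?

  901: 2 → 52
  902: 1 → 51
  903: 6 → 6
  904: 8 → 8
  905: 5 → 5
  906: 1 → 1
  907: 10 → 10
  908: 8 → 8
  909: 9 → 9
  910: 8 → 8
Record 906 has an error. The correct transformed value should be 51, not 1.

Step 1: Check each record against the rule
Step 2: Record 906 has complexity = 1
Step 3: Since 1 < 5, the bonus should have been applied
Step 4: Correct value = 51, but claimed value = 1
Conclusion: Record 906 has the error.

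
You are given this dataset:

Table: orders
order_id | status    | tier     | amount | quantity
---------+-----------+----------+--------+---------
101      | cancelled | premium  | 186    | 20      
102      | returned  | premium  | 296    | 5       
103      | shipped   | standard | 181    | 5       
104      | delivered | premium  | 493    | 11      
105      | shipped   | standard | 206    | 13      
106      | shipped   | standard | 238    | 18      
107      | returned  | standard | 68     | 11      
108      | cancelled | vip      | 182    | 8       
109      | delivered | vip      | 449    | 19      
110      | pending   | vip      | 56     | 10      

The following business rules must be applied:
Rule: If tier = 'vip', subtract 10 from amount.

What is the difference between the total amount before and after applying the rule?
30

Step 1: Original sum of amount = 2355
Step 2: 3 records have tier = 'vip'
Step 3: Each affected record changes by -10
Step 4: Total change = 3 × -10 = -30
Step 5: New sum = 2355 + -30 = 2325
Step 6: Difference = |2325 - 2355| = 30
        (Sum decreased by 30)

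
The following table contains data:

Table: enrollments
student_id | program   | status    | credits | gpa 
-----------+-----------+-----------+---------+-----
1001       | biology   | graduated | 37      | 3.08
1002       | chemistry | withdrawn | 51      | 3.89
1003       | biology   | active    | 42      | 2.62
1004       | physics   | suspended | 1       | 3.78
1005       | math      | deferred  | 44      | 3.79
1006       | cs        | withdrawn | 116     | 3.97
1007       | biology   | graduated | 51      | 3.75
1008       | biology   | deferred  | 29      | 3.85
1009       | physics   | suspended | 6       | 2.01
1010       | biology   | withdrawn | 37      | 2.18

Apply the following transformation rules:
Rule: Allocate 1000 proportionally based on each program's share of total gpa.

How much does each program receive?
biology: 470.23, chemistry: 118.17, cs: 120.6, math: 115.13, physics: 175.88

Step 1: Calculate total gpa = 32.92
Step 2: Calculate each program's proportion:
  biology: 15.48/32.92 = 47.02% → 470.23
  chemistry: 3.89/32.92 = 11.82% → 118.17
  cs: 3.97/32.92 = 12.06% → 120.6
  math: 3.79/32.92 = 11.51% → 115.13
  physics: 5.79/32.92 = 17.59% → 175.88
Step 3: Verify: sum of allocations ≈ 1000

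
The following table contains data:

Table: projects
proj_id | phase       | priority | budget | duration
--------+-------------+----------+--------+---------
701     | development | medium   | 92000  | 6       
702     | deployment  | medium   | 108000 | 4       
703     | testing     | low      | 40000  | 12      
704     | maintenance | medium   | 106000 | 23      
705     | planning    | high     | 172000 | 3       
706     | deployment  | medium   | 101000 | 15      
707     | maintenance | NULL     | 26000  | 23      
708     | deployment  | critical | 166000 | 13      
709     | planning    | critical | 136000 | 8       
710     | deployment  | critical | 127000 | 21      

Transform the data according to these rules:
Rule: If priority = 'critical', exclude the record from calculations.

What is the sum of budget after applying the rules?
645000

Step 1: Identify records where priority = 'critical'
Step 2: The excluded records sum to 429000
Step 3: Original total budget = 1074000
Step 4: Remaining total = 1074000 - 429000 = 645000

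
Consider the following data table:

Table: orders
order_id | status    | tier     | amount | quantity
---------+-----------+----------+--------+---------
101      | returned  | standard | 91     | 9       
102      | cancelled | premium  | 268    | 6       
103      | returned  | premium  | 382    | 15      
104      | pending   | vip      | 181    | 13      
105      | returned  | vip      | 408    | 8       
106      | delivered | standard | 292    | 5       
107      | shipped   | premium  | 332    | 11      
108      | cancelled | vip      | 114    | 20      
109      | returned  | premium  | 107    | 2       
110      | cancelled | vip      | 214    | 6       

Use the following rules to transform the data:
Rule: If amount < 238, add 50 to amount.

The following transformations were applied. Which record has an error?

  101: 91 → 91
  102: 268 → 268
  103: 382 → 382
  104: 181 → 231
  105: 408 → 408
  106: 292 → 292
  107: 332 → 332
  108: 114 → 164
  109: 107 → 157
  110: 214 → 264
Record 101 has an error. The correct transformed value should be 141, not 91.

Step 1: Check each record against the rule
Step 2: Record 101 has amount = 91
Step 3: Since 91 < 238, the bonus should have been applied
Step 4: Correct value = 141, but claimed value = 91
Conclusion: Record 101 has the error.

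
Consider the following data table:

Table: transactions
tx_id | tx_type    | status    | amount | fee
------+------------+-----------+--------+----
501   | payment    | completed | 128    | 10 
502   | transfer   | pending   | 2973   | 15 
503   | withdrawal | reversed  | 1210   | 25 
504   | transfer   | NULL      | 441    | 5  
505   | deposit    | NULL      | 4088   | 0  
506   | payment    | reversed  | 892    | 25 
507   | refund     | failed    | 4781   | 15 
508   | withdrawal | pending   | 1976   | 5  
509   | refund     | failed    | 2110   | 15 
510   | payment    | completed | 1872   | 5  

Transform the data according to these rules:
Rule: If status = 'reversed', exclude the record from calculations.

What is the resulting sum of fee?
70

Step 1: Identify records where status = 'reversed'
Step 2: The excluded records sum to 50
Step 3: Original total fee = 120
Step 4: Remaining total = 120 - 50 = 70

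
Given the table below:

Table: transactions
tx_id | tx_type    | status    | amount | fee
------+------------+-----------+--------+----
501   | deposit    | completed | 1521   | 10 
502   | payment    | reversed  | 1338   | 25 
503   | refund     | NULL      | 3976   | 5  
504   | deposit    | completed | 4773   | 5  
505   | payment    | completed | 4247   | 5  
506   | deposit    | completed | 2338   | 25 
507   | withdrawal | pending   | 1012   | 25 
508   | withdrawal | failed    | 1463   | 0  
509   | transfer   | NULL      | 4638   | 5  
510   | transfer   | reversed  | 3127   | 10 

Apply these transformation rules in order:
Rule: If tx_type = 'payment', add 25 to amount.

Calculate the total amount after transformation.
28483

Step 1: Count records where tx_type = 'payment': 2
Step 2: Total bonus added: 2 × 25 = 50
Step 3: Original sum of amount: 28433
Step 4: Final sum = 28433 + 50 = 28483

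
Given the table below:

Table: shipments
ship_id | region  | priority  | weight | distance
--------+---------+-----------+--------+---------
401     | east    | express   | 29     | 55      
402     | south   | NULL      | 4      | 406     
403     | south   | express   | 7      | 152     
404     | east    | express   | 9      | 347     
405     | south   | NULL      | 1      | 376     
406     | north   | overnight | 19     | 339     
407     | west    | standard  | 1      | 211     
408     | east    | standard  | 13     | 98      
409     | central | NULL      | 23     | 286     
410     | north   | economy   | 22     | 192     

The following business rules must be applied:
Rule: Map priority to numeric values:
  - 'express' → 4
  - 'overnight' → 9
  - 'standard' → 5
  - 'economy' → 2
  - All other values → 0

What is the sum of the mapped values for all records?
33

Step 1: Apply mapping to each record
Step 2: Count by status:
  'express': 3 records × 4 = 12
  'overnight': 1 records × 9 = 9
  'standard': 2 records × 5 = 10
  'economy': 1 records × 2 = 2
Step 3: Sum all mapped values = 33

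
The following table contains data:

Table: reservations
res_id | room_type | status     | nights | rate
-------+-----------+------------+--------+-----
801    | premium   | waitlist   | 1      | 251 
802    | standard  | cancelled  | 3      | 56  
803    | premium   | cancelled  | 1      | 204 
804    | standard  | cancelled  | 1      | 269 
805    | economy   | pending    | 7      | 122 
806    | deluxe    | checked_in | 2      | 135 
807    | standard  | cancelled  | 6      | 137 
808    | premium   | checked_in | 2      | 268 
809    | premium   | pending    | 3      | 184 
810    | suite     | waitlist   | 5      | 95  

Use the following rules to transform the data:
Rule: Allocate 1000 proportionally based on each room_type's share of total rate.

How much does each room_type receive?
deluxe: 78.44, economy: 70.89, premium: 527.02, standard: 268.45, suite: 55.2

Step 1: Calculate total rate = 1721
Step 2: Calculate each room_type's proportion:
  deluxe: 135/1721 = 7.84% → 78.44
  economy: 122/1721 = 7.09% → 70.89
  premium: 907/1721 = 52.70% → 527.02
  standard: 462/1721 = 26.84% → 268.45
  suite: 95/1721 = 5.52% → 55.2
Step 3: Verify: sum of allocations ≈ 1000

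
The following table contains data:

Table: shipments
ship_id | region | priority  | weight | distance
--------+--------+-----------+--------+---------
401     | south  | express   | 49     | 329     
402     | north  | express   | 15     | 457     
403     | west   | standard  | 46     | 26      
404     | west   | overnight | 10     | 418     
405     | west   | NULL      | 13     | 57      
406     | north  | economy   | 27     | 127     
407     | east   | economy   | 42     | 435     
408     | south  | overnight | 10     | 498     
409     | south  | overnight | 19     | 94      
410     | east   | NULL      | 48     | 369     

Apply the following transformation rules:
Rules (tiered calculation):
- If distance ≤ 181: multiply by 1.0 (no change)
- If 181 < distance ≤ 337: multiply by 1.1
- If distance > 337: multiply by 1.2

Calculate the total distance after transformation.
3278.3

Step 1: Tier 1 (distance ≤ 181): 4 records, sum = 304 × 1.0 = 304.0
Step 2: Tier 2 (181 < distance ≤ 337): 1 records, sum = 329 × 1.1 = 361.9
Step 3: Tier 3 (distance > 337): 5 records, sum = 2177 × 1.2 = 2612.4
Step 4: Final sum = 304.0 + 361.9 + 2612.4 = 3278.3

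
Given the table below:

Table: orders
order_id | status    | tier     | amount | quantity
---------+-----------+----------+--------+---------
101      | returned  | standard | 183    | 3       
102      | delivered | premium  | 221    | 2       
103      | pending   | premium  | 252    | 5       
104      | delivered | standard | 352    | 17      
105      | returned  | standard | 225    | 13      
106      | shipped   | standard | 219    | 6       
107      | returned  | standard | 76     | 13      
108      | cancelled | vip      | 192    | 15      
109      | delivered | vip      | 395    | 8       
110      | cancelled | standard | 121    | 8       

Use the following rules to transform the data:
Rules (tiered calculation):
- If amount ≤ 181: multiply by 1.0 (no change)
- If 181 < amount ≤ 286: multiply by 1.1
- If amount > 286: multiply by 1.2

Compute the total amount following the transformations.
2514.6

Step 1: Tier 1 (amount ≤ 181): 2 records, sum = 197 × 1.0 = 197.0
Step 2: Tier 2 (181 < amount ≤ 286): 6 records, sum = 1292 × 1.1 = 1421.2
Step 3: Tier 3 (amount > 286): 2 records, sum = 747 × 1.2 = 896.4
Step 4: Final sum = 197.0 + 1421.2 + 896.4 = 2514.6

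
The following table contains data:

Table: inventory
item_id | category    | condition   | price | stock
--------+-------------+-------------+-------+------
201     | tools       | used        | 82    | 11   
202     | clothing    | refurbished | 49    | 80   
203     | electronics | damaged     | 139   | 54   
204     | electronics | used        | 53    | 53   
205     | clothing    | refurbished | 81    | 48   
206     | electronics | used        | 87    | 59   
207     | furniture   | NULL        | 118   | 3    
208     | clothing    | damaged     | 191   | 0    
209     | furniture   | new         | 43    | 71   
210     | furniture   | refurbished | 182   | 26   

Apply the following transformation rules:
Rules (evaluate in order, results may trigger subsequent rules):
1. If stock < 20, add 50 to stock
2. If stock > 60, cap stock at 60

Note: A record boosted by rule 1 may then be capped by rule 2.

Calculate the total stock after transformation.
523

Step 1: Apply rule 1 to records with stock < 20
  - 3 records get bonus of 50
  - Of these, 1 records then exceed 60 and get capped
Step 2: Apply rule 2 to records with stock > 60
  - 2 records (original) are capped
Step 3: Calculate final sum = 523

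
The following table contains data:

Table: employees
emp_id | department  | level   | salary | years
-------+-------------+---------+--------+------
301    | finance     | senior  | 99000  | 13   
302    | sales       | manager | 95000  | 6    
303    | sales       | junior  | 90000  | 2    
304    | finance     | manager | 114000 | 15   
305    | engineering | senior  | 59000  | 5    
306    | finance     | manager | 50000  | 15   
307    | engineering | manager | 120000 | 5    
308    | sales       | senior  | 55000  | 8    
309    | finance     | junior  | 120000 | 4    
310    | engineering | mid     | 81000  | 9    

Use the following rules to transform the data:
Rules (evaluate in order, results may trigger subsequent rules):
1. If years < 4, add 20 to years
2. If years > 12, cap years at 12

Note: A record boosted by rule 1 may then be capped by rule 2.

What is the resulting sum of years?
85

Step 1: Apply rule 1 to records with years < 4
  - 1 records get bonus of 20
  - Of these, 1 records then exceed 12 and get capped
Step 2: Apply rule 2 to records with years > 12
  - 3 records (original) are capped
Step 3: Calculate final sum = 85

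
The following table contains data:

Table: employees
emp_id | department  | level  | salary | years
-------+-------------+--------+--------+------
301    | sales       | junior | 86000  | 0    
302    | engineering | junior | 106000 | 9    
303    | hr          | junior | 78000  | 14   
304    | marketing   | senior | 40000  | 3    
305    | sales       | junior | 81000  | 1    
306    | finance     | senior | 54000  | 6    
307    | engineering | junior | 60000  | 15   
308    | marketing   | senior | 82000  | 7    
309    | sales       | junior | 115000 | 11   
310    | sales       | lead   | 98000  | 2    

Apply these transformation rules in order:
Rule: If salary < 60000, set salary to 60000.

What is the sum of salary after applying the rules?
826000

Step 1: 2 records have salary < 60000
Step 2: These records originally summed to 94000
Step 3: After setting to minimum: 2 × 60000 = 120000
Step 4: Unaffected records sum: 706000
Step 5: Final sum = 120000 + 706000 = 826000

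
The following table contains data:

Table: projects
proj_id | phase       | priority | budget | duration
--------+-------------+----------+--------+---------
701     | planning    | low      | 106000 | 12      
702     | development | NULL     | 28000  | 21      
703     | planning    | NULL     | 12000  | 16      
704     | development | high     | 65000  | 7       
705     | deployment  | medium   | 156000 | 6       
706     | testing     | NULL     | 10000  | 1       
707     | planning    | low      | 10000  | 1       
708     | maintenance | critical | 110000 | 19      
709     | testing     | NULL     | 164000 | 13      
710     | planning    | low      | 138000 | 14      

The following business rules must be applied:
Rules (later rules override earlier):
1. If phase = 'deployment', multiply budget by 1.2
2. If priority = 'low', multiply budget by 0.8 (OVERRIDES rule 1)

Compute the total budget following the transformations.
779400.0

Step 1: Rule 2 takes priority for records with priority = 'low'
  - 3 records: 254000 × 0.8 = 203200.0
Step 2: Rule 1 applies to remaining records with phase = 'deployment'
  - 1 records: 156000 × 1.2 = 187200.0
Step 3: Other records unchanged: 389000
Step 4: Final sum = 203200.0 + 187200.0 + 389000 = 779400.0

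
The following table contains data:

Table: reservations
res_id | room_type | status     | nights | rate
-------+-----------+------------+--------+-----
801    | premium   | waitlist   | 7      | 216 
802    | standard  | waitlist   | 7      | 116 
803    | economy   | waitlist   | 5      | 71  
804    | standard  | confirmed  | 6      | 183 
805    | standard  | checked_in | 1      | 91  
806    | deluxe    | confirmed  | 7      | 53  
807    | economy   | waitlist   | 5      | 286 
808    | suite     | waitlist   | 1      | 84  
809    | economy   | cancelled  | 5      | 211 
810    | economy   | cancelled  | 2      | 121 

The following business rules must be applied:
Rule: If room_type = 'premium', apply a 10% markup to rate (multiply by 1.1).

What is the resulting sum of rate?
1453.6

Step 1: Records with room_type = 'premium' have total rate = 216
Step 2: Apply multiplier: 216 × 1.1 = 237.6
Step 3: Other records total: 1216
Step 4: Final sum = 237.6 + 1216 = 1453.6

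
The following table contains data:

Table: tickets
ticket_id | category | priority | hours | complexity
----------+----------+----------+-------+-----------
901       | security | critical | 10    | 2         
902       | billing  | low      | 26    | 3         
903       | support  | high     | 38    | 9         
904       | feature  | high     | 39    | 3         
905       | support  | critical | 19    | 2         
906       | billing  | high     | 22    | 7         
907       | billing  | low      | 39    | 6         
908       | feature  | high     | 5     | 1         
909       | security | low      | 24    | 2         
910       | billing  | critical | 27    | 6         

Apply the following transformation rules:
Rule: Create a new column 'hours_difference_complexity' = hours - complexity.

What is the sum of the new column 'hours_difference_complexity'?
208

Step 1: For each record, compute hours - complexity
Example calculations:
  10 - 2 = 8
  26 - 3 = 23
  38 - 9 = 29
  ...
Step 2: Sum all derived values
Step 3: Total = 208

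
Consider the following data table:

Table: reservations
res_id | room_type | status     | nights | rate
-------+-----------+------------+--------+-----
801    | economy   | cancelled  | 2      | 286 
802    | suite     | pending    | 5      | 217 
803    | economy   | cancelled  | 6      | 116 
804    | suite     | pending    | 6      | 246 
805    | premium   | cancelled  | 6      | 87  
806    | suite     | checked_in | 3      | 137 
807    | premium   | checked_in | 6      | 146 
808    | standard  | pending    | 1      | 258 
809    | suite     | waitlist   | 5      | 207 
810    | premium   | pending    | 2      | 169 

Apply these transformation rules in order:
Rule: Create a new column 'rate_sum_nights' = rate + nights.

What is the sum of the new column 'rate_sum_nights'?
1911

Step 1: For each record, compute rate + nights
Example calculations:
  286 + 2 = 288
  217 + 5 = 222
  116 + 6 = 122
  ...
Step 2: Sum all derived values
Step 3: Total = 1911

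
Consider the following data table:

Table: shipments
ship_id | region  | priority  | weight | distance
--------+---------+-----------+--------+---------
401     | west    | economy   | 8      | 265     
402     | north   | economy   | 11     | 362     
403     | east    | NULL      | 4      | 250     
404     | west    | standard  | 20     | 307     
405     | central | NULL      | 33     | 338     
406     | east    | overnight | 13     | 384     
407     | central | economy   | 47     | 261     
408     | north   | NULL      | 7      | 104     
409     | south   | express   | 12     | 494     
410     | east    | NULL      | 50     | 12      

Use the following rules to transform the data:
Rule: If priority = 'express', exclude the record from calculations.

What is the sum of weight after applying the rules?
193

Step 1: Identify records where priority = 'express'
Step 2: The excluded records sum to 12
Step 3: Original total weight = 205
Step 4: Remaining total = 205 - 12 = 193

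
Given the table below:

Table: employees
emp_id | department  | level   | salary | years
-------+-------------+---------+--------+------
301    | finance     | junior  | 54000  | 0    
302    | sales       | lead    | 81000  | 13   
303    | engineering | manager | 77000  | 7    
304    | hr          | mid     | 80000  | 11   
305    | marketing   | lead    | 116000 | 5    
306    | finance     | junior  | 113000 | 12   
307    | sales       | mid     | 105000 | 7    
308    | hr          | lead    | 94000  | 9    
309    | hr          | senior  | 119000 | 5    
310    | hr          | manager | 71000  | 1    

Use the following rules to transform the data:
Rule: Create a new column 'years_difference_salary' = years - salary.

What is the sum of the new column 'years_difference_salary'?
-909930

Step 1: For each record, compute years - salary
Example calculations:
  0 - 54000 = -54000
  13 - 81000 = -80987
  7 - 77000 = -76993
  ...
Step 2: Sum all derived values
Step 3: Total = -909930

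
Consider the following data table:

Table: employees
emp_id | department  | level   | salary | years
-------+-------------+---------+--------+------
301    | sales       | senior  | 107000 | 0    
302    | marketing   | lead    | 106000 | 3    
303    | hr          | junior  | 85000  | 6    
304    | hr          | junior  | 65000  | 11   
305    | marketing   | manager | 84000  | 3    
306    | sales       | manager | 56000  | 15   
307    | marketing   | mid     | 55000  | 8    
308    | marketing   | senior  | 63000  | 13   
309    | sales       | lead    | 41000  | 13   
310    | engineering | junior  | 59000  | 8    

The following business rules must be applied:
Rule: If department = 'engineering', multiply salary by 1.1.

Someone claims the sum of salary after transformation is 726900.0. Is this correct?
Yes, the result is correct.

Step 1: Calculate the correct sum after transformation
Step 2: Apply multiplier 1.1 to records where department = 'engineering'
Step 3: Correct result = 726900.0
Step 4: Claimed result = 726900.0
Step 5: 726900.0 = 726900.0 ✓
Conclusion: The claimed result is correct.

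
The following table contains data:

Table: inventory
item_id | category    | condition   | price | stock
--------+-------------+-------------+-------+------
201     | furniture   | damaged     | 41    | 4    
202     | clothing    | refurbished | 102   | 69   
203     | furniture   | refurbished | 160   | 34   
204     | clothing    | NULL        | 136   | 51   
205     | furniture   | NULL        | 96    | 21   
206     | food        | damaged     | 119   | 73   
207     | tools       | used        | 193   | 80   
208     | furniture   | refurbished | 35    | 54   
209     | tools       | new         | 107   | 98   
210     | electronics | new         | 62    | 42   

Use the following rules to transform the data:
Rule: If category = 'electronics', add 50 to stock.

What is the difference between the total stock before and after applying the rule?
50

Step 1: Original sum of stock = 526
Step 2: 1 records have category = 'electronics'
Step 3: Each affected record changes by 50
Step 4: Total change = 1 × 50 = 50
Step 5: New sum = 526 + 50 = 576
Step 6: Difference = |576 - 526| = 50
        (Sum increased by 50)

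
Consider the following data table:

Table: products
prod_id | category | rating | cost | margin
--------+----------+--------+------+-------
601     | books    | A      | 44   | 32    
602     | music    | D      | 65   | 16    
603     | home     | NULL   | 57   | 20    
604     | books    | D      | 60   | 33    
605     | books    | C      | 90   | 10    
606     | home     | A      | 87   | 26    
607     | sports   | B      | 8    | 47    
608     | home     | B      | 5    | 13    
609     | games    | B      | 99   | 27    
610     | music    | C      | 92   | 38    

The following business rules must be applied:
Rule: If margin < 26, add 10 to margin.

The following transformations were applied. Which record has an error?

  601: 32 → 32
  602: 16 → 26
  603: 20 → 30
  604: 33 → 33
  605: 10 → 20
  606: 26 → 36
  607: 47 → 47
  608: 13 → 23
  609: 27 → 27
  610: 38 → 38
Record 606 has an error. The correct transformed value should be 26, not 36.

Step 1: Check each record against the rule
Step 2: Record 606 has margin = 26
Step 3: Since 26 >= 26, the bonus should not have been applied
Step 4: Correct value = 26, but claimed value = 36
Conclusion: Record 606 has the error.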